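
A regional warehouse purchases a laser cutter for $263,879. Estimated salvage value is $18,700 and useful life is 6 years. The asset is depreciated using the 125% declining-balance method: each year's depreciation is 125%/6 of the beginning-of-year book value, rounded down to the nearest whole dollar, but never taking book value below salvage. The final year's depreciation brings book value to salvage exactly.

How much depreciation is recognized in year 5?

$21,594

Depreciable base = $263,879 − $18,700 = $245,179.
Year 1: ⌊$263,879 × 125%/6⌋ = $54,974. Book value $208,905.
Year 2: ⌊$208,905 × 125%/6⌋ = $43,521. Book value $165,384.
Year 3: ⌊$165,384 × 125%/6⌋ = $34,455. Book value $130,929.
Year 4: ⌊$130,929 × 125%/6⌋ = $27,276. Book value $103,653.
Year 5: ⌊$103,653 × 125%/6⌋ = $21,594. Book value $82,059.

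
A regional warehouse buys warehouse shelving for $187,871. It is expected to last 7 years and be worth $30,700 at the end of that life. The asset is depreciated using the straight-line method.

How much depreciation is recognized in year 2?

Depreciable base = $187,871 − $30,700 = $157,171.
Annual expense = $157,171 / 7 = $22,453.

$22,453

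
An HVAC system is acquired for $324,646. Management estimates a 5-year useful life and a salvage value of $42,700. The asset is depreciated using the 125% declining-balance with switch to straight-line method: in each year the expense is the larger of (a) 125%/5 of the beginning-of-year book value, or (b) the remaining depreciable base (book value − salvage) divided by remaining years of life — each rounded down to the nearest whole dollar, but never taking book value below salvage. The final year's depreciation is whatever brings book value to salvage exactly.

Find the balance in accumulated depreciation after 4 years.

Depreciable base = $324,646 − $42,700 = $281,946.
Year 1: DB = ⌊$324,646 × 125%/5⌋ = $81,161; SL = ⌊$281,946/5⌋ = $56,389 → take DB $81,161. Book value $243,485.
Year 2: DB = ⌊$243,485 × 125%/5⌋ = $60,871; SL = ⌊$200,785/4⌋ = $50,196 → take DB $60,871. Book value $182,614.
Year 3: DB = ⌊$182,614 × 125%/5⌋ = $45,653; SL = ⌊$139,914/3⌋ = $46,638 → take SL $46,638. Book value $135,976.
Year 4: DB = ⌊$135,976 × 125%/5⌋ = $33,994; SL = ⌊$93,276/2⌋ = $46,638 → take SL $46,638. Book value $89,338.
Accumulated through year 4 = $324,646 − $89,338 = $235,308.

$235,308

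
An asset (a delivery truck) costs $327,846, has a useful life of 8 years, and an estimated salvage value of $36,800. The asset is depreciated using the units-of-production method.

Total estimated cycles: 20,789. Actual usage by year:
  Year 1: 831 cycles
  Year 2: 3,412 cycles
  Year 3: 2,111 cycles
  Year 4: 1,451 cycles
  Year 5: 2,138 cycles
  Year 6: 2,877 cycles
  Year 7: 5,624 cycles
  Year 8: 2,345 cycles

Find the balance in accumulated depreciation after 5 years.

$139,202

Depreciable base = $327,846 − $36,800 = $291,046.
Rate = $291,046 / 20,789 cycles = $14 per cycle.
Year 1: 831 × $14 = $11,634. Book value $316,212.
Year 2: 3,412 × $14 = $47,768. Book value $268,444.
Year 3: 2,111 × $14 = $29,554. Book value $238,890.
Year 4: 1,451 × $14 = $20,314. Book value $218,576.
Year 5: 2,138 × $14 = $29,932. Book value $188,644.
Accumulated through year 5 = $327,846 − $188,644 = $139,202.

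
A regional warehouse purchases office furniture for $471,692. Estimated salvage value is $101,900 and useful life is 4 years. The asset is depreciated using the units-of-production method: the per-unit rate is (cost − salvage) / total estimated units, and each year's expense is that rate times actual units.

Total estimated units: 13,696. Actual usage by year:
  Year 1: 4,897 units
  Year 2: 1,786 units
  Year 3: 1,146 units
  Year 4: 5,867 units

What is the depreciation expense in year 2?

Depreciable base = $471,692 − $101,900 = $369,792.
Rate = $369,792 / 13,696 units = $27 per unit.
Year 1: 4,897 × $27 = $132,219. Book value $339,473.
Year 2: 1,786 × $27 = $48,222. Book value $291,251.

$48,222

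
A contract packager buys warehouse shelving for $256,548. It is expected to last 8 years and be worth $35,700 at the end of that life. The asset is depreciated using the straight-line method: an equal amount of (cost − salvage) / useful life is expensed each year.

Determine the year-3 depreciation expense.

Depreciable base = $256,548 − $35,700 = $220,848.
Annual expense = $220,848 / 8 = $27,606.

$27,606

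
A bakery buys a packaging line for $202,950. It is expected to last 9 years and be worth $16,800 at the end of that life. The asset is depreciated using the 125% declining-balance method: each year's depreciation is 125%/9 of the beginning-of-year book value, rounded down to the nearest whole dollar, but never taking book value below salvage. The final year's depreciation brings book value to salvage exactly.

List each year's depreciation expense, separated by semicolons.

Depreciable base = $202,950 − $16,800 = $186,150.
Year 1: ⌊$202,950 × 125%/9⌋ = $28,187. Book value $174,763.
Year 2: ⌊$174,763 × 125%/9⌋ = $24,272. Book value $150,491.
Year 3: ⌊$150,491 × 125%/9⌋ = $20,901. Book value $129,590.
Year 4: ⌊$129,590 × 125%/9⌋ = $17,998. Book value $111,592.
Year 5: ⌊$111,592 × 125%/9⌋ = $15,498. Book value $96,094.
Year 6: ⌊$96,094 × 125%/9⌋ = $13,346. Book value $82,748.
Year 7: ⌊$82,748 × 125%/9⌋ = $11,492. Book value $71,256.
Year 8: ⌊$71,256 × 125%/9⌋ = $9,896. Book value $61,360.
Year 9 (final): $61,360 − $16,800 = $44,560. Book value $16,800.

$28,187; $24,272; $20,901; $17,998; $15,498; $13,346; $11,492; $9,896; $44,560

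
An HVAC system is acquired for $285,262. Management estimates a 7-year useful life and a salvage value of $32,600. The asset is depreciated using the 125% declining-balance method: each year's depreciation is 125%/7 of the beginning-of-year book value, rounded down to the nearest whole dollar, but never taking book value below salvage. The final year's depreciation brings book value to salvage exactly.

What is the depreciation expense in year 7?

$55,034

Depreciable base = $285,262 − $32,600 = $252,662.
Year 1: ⌊$285,262 × 125%/7⌋ = $50,939. Book value $234,323.
Year 2: ⌊$234,323 × 125%/7⌋ = $41,843. Book value $192,480.
Year 3: ⌊$192,480 × 125%/7⌋ = $34,371. Book value $158,109.
Year 4: ⌊$158,109 × 125%/7⌋ = $28,233. Book value $129,876.
Year 5: ⌊$129,876 × 125%/7⌋ = $23,192. Book value $106,684.
Year 6: ⌊$106,684 × 125%/7⌋ = $19,050. Book value $87,634.
Year 7 (final): $87,634 − $32,600 = $55,034. Book value $32,600.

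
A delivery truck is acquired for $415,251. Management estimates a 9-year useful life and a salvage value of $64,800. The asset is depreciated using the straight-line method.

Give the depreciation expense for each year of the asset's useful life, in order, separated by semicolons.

Depreciable base = $415,251 − $64,800 = $350,451.
Annual expense = $350,451 / 9 = $38,939.
End of year 1: book value $376,312.
End of year 2: book value $337,373.
End of year 3: book value $298,434.
End of year 4: book value $259,495.
End of year 5: book value $220,556.
End of year 6: book value $181,617.
End of year 7: book value $142,678.
End of year 8: book value $103,739.
End of year 9: book value $64,800.

$38,939; $38,939; $38,939; $38,939; $38,939; $38,939; $38,939; $38,939; $38,939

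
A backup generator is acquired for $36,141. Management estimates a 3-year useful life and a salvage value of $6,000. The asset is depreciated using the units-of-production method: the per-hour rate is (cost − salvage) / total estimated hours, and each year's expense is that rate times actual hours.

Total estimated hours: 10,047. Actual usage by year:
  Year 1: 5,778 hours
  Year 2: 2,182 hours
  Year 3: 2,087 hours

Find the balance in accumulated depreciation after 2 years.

$23,880

Depreciable base = $36,141 − $6,000 = $30,141.
Rate = $30,141 / 10,047 hours = $3 per hour.
Year 1: 5,778 × $3 = $17,334. Book value $18,807.
Year 2: 2,182 × $3 = $6,546. Book value $12,261.
Accumulated through year 2 = $36,141 − $12,261 = $23,880.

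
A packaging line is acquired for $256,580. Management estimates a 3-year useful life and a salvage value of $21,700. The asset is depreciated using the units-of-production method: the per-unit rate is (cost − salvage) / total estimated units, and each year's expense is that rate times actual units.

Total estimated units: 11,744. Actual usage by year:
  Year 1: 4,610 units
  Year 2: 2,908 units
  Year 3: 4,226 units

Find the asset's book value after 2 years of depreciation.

$106,220

Depreciable base = $256,580 − $21,700 = $234,880.
Rate = $234,880 / 11,744 units = $20 per unit.
Year 1: 4,610 × $20 = $92,200. Book value $164,380.
Year 2: 2,908 × $20 = $58,160. Book value $106,220.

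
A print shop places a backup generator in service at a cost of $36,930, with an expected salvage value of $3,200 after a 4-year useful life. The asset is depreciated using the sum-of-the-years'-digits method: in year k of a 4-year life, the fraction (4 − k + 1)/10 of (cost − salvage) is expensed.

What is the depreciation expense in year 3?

Depreciable base = $36,930 − $3,200 = $33,730.
Sum of the years' digits = 4+3+2+1 = 10.
Year 1: $33,730 × 4/10 = $13,492. Book value $23,438.
Year 2: $33,730 × 3/10 = $10,119. Book value $13,319.
Year 3: $33,730 × 2/10 = $6,746. Book value $6,573.

$6,746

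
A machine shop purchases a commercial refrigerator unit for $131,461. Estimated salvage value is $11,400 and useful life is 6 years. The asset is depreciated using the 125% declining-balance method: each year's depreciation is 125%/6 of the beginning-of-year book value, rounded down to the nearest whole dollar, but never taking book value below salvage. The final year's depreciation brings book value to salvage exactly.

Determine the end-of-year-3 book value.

$65,227

Depreciable base = $131,461 − $11,400 = $120,061.
Year 1: ⌊$131,461 × 125%/6⌋ = $27,387. Book value $104,074.
Year 2: ⌊$104,074 × 125%/6⌋ = $21,682. Book value $82,392.
Year 3: ⌊$82,392 × 125%/6⌋ = $17,165. Book value $65,227.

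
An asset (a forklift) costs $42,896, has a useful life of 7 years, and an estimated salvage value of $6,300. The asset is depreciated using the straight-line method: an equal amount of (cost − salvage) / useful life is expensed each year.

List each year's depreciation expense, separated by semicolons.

Depreciable base = $42,896 − $6,300 = $36,596.
Annual expense = $36,596 / 7 = $5,228.
End of year 1: book value $37,668.
End of year 2: book value $32,440.
End of year 3: book value $27,212.
End of year 4: book value $21,984.
End of year 5: book value $16,756.
End of year 6: book value $11,528.
End of year 7: book value $6,300.

$5,228; $5,228; $5,228; $5,228; $5,228; $5,228; $5,228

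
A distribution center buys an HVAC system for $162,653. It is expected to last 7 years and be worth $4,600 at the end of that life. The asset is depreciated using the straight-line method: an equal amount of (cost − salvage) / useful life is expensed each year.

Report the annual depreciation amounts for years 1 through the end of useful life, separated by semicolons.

Depreciable base = $162,653 − $4,600 = $158,053.
Annual expense = $158,053 / 7 = $22,579.
End of year 1: book value $140,074.
End of year 2: book value $117,495.
End of year 3: book value $94,916.
End of year 4: book value $72,337.
End of year 5: book value $49,758.
End of year 6: book value $27,179.
End of year 7: book value $4,600.

$22,579; $22,579; $22,579; $22,579; $22,579; $22,579; $22,579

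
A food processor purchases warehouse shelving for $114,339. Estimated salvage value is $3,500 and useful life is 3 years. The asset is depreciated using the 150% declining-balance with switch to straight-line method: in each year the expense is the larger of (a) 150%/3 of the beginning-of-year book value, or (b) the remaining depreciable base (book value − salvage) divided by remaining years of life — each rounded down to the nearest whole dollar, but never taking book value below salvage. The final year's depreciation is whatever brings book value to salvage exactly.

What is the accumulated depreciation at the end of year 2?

$85,754

Depreciable base = $114,339 − $3,500 = $110,839.
Year 1: DB = ⌊$114,339 × 150%/3⌋ = $57,169; SL = ⌊$110,839/3⌋ = $36,946 → take DB $57,169. Book value $57,170.
Year 2: DB = ⌊$57,170 × 150%/3⌋ = $28,585; SL = ⌊$53,670/2⌋ = $26,835 → take DB $28,585. Book value $28,585.
Accumulated through year 2 = $114,339 − $28,585 = $85,754.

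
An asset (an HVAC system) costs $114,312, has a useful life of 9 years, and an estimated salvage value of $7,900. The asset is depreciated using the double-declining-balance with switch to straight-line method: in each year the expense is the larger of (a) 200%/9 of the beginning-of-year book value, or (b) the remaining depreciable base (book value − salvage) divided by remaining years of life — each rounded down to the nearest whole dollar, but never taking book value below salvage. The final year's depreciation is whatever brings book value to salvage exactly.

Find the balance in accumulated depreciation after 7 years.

Depreciable base = $114,312 − $7,900 = $106,412.
Year 1: DB = ⌊$114,312 × 200%/9⌋ = $25,402; SL = ⌊$106,412/9⌋ = $11,823 → take DB $25,402. Book value $88,910.
Year 2: DB = ⌊$88,910 × 200%/9⌋ = $19,757; SL = ⌊$81,010/8⌋ = $10,126 → take DB $19,757. Book value $69,153.
Year 3: DB = ⌊$69,153 × 200%/9⌋ = $15,367; SL = ⌊$61,253/7⌋ = $8,750 → take DB $15,367. Book value $53,786.
Year 4: DB = ⌊$53,786 × 200%/9⌋ = $11,952; SL = ⌊$45,886/6⌋ = $7,647 → take DB $11,952. Book value $41,834.
Year 5: DB = ⌊$41,834 × 200%/9⌋ = $9,296; SL = ⌊$33,934/5⌋ = $6,786 → take DB $9,296. Book value $32,538.
Year 6: DB = ⌊$32,538 × 200%/9⌋ = $7,230; SL = ⌊$24,638/4⌋ = $6,159 → take DB $7,230. Book value $25,308.
Year 7: DB = ⌊$25,308 × 200%/9⌋ = $5,624; SL = ⌊$17,408/3⌋ = $5,802 → take SL $5,802. Book value $19,506.
Accumulated through year 7 = $114,312 − $19,506 = $94,806.

$94,806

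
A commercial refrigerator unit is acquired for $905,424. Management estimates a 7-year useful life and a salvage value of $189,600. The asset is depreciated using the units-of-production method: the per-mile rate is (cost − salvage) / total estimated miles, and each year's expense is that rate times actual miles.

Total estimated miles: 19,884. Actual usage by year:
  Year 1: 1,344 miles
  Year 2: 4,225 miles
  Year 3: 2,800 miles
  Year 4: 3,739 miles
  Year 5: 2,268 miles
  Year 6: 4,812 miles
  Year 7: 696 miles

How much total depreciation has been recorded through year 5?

$517,536

Depreciable base = $905,424 − $189,600 = $715,824.
Rate = $715,824 / 19,884 miles = $36 per mile.
Year 1: 1,344 × $36 = $48,384. Book value $857,040.
Year 2: 4,225 × $36 = $152,100. Book value $704,940.
Year 3: 2,800 × $36 = $100,800. Book value $604,140.
Year 4: 3,739 × $36 = $134,604. Book value $469,536.
Year 5: 2,268 × $36 = $81,648. Book value $387,888.
Accumulated through year 5 = $905,424 − $387,888 = $517,536.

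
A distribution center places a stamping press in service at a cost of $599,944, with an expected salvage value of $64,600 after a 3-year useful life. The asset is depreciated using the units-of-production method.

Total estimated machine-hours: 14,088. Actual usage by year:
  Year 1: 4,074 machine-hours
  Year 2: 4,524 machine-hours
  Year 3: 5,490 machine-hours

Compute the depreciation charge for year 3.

Depreciable base = $599,944 − $64,600 = $535,344.
Rate = $535,344 / 14,088 machine-hours = $38 per machine-hour.
Year 1: 4,074 × $38 = $154,812. Book value $445,132.
Year 2: 4,524 × $38 = $171,912. Book value $273,220.
Year 3: 5,490 × $38 = $208,620. Book value $64,600.

$208,620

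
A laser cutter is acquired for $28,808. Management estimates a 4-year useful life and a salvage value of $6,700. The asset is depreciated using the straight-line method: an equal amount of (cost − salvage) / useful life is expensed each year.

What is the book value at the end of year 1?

$23,281

Depreciable base = $28,808 − $6,700 = $22,108.
Annual expense = $22,108 / 4 = $5,527.
End of year 1: book value $23,281.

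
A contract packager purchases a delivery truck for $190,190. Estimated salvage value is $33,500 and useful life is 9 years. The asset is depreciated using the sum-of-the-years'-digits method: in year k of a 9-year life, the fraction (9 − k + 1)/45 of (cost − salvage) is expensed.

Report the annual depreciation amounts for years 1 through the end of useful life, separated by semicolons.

$31,338; $27,856; $24,374; $20,892; $17,410; $13,928; $10,446; $6,964; $3,482

Depreciable base = $190,190 − $33,500 = $156,690.
Sum of the years' digits = 9+8+7+6+5+4+3+2+1 = 45.
Year 1: $156,690 × 9/45 = $31,338. Book value $158,852.
Year 2: $156,690 × 8/45 = $27,856. Book value $130,996.
Year 3: $156,690 × 7/45 = $24,374. Book value $106,622.
Year 4: $156,690 × 6/45 = $20,892. Book value $85,730.
Year 5: $156,690 × 5/45 = $17,410. Book value $68,320.
Year 6: $156,690 × 4/45 = $13,928. Book value $54,392.
Year 7: $156,690 × 3/45 = $10,446. Book value $43,946.
Year 8: $156,690 × 2/45 = $6,964. Book value $36,982.
Year 9: $156,690 × 1/45 = $3,482. Book value $33,500.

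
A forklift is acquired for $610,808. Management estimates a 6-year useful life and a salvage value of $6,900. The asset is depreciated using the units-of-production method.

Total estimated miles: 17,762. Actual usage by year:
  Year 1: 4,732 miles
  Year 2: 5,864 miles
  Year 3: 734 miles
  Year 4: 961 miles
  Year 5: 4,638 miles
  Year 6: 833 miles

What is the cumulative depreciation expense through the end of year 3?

$385,220

Depreciable base = $610,808 − $6,900 = $603,908.
Rate = $603,908 / 17,762 miles = $34 per mile.
Year 1: 4,732 × $34 = $160,888. Book value $449,920.
Year 2: 5,864 × $34 = $199,376. Book value $250,544.
Year 3: 734 × $34 = $24,956. Book value $225,588.
Accumulated through year 3 = $610,808 − $225,588 = $385,220.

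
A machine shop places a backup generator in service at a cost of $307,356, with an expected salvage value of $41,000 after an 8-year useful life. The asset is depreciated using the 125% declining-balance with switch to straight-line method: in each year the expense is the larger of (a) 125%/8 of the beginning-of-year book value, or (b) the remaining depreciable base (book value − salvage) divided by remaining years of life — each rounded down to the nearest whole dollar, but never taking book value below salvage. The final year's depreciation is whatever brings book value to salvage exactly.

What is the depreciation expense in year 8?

Depreciable base = $307,356 − $41,000 = $266,356.
Year 1: DB = ⌊$307,356 × 125%/8⌋ = $48,024; SL = ⌊$266,356/8⌋ = $33,294 → take DB $48,024. Book value $259,332.
Year 2: DB = ⌊$259,332 × 125%/8⌋ = $40,520; SL = ⌊$218,332/7⌋ = $31,190 → take DB $40,520. Book value $218,812.
Year 3: DB = ⌊$218,812 × 125%/8⌋ = $34,189; SL = ⌊$177,812/6⌋ = $29,635 → take DB $34,189. Book value $184,623.
Year 4: DB = ⌊$184,623 × 125%/8⌋ = $28,847; SL = ⌊$143,623/5⌋ = $28,724 → take DB $28,847. Book value $155,776.
Year 5: DB = ⌊$155,776 × 125%/8⌋ = $24,340; SL = ⌊$114,776/4⌋ = $28,694 → take SL $28,694. Book value $127,082.
Year 6: DB = ⌊$127,082 × 125%/8⌋ = $19,856; SL = ⌊$86,082/3⌋ = $28,694 → take SL $28,694. Book value $98,388.
Year 7: DB = ⌊$98,388 × 125%/8⌋ = $15,373; SL = ⌊$57,388/2⌋ = $28,694 → take SL $28,694. Book value $69,694.
Year 8 (final): $69,694 − $41,000 = $28,694. Book value $41,000.

$28,694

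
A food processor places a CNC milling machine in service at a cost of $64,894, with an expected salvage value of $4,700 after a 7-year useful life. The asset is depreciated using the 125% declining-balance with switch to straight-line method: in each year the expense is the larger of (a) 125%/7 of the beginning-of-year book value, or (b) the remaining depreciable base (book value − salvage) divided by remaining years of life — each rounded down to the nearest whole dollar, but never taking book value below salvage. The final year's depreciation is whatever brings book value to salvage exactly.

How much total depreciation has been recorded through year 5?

$44,559

Depreciable base = $64,894 − $4,700 = $60,194.
Year 1: DB = ⌊$64,894 × 125%/7⌋ = $11,588; SL = ⌊$60,194/7⌋ = $8,599 → take DB $11,588. Book value $53,306.
Year 2: DB = ⌊$53,306 × 125%/7⌋ = $9,518; SL = ⌊$48,606/6⌋ = $8,101 → take DB $9,518. Book value $43,788.
Year 3: DB = ⌊$43,788 × 125%/7⌋ = $7,819; SL = ⌊$39,088/5⌋ = $7,817 → take DB $7,819. Book value $35,969.
Year 4: DB = ⌊$35,969 × 125%/7⌋ = $6,423; SL = ⌊$31,269/4⌋ = $7,817 → take SL $7,817. Book value $28,152.
Year 5: DB = ⌊$28,152 × 125%/7⌋ = $5,027; SL = ⌊$23,452/3⌋ = $7,817 → take SL $7,817. Book value $20,335.
Accumulated through year 5 = $64,894 − $20,335 = $44,559.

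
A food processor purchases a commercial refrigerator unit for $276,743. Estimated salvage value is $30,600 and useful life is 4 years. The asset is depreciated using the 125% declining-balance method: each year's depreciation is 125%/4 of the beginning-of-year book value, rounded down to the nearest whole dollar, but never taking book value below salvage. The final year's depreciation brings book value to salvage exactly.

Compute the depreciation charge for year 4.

$59,329

Depreciable base = $276,743 − $30,600 = $246,143.
Year 1: ⌊$276,743 × 125%/4⌋ = $86,482. Book value $190,261.
Year 2: ⌊$190,261 × 125%/4⌋ = $59,456. Book value $130,805.
Year 3: ⌊$130,805 × 125%/4⌋ = $40,876. Book value $89,929.
Year 4 (final): $89,929 − $30,600 = $59,329. Book value $30,600.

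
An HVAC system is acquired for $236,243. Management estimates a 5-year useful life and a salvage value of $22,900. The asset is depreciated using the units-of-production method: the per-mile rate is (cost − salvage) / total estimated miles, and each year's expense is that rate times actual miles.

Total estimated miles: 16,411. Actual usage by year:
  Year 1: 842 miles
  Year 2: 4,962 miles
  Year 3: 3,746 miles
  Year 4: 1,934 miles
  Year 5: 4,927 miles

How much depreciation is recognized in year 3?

$48,698

Depreciable base = $236,243 − $22,900 = $213,343.
Rate = $213,343 / 16,411 miles = $13 per mile.
Year 1: 842 × $13 = $10,946. Book value $225,297.
Year 2: 4,962 × $13 = $64,506. Book value $160,791.
Year 3: 3,746 × $13 = $48,698. Book value $112,093.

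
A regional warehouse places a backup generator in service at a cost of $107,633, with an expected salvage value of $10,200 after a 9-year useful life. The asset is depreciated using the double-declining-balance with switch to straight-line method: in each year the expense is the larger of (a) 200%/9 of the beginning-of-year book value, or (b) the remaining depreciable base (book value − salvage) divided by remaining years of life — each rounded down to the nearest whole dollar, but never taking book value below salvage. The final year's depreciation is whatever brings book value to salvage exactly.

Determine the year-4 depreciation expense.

Depreciable base = $107,633 − $10,200 = $97,433.
Year 1: DB = ⌊$107,633 × 200%/9⌋ = $23,918; SL = ⌊$97,433/9⌋ = $10,825 → take DB $23,918. Book value $83,715.
Year 2: DB = ⌊$83,715 × 200%/9⌋ = $18,603; SL = ⌊$73,515/8⌋ = $9,189 → take DB $18,603. Book value $65,112.
Year 3: DB = ⌊$65,112 × 200%/9⌋ = $14,469; SL = ⌊$54,912/7⌋ = $7,844 → take DB $14,469. Book value $50,643.
Year 4: DB = ⌊$50,643 × 200%/9⌋ = $11,254; SL = ⌊$40,443/6⌋ = $6,740 → take DB $11,254. Book value $39,389.

$11,254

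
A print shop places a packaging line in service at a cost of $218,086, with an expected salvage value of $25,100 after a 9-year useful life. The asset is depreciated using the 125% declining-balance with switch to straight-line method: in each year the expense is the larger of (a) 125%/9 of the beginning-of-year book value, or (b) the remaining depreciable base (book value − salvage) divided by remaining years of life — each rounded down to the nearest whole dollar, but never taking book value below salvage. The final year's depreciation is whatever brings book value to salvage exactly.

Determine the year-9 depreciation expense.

Depreciable base = $218,086 − $25,100 = $192,986.
Year 1: DB = ⌊$218,086 × 125%/9⌋ = $30,289; SL = ⌊$192,986/9⌋ = $21,442 → take DB $30,289. Book value $187,797.
Year 2: DB = ⌊$187,797 × 125%/9⌋ = $26,082; SL = ⌊$162,697/8⌋ = $20,337 → take DB $26,082. Book value $161,715.
Year 3: DB = ⌊$161,715 × 125%/9⌋ = $22,460; SL = ⌊$136,615/7⌋ = $19,516 → take DB $22,460. Book value $139,255.
Year 4: DB = ⌊$139,255 × 125%/9⌋ = $19,340; SL = ⌊$114,155/6⌋ = $19,025 → take DB $19,340. Book value $119,915.
Year 5: DB = ⌊$119,915 × 125%/9⌋ = $16,654; SL = ⌊$94,815/5⌋ = $18,963 → take SL $18,963. Book value $100,952.
Year 6: DB = ⌊$100,952 × 125%/9⌋ = $14,021; SL = ⌊$75,852/4⌋ = $18,963 → take SL $18,963. Book value $81,989.
Year 7: DB = ⌊$81,989 × 125%/9⌋ = $11,387; SL = ⌊$56,889/3⌋ = $18,963 → take SL $18,963. Book value $63,026.
Year 8: DB = ⌊$63,026 × 125%/9⌋ = $8,753; SL = ⌊$37,926/2⌋ = $18,963 → take SL $18,963. Book value $44,063.
Year 9 (final): $44,063 − $25,100 = $18,963. Book value $25,100.

$18,963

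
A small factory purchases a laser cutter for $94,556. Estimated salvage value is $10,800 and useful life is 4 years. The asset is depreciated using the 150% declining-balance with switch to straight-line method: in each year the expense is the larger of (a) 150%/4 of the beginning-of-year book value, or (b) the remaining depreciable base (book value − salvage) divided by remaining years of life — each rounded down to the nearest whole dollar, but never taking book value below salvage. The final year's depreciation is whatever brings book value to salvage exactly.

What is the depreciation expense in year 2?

Depreciable base = $94,556 − $10,800 = $83,756.
Year 1: DB = ⌊$94,556 × 150%/4⌋ = $35,458; SL = ⌊$83,756/4⌋ = $20,939 → take DB $35,458. Book value $59,098.
Year 2: DB = ⌊$59,098 × 150%/4⌋ = $22,161; SL = ⌊$48,298/3⌋ = $16,099 → take DB $22,161. Book value $36,937.

$22,161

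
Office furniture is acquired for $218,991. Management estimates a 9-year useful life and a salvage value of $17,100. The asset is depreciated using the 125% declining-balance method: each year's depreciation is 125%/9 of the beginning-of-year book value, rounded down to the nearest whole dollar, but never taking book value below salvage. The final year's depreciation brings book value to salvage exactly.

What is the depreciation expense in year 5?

$16,723

Depreciable base = $218,991 − $17,100 = $201,891.
Year 1: ⌊$218,991 × 125%/9⌋ = $30,415. Book value $188,576.
Year 2: ⌊$188,576 × 125%/9⌋ = $26,191. Book value $162,385.
Year 3: ⌊$162,385 × 125%/9⌋ = $22,553. Book value $139,832.
Year 4: ⌊$139,832 × 125%/9⌋ = $19,421. Book value $120,411.
Year 5: ⌊$120,411 × 125%/9⌋ = $16,723. Book value $103,688.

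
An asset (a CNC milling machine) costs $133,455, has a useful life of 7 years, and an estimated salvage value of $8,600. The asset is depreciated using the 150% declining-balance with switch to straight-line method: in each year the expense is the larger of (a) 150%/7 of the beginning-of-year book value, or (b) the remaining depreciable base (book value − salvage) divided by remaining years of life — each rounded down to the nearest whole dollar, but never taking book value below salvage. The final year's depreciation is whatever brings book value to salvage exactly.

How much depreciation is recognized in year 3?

Depreciable base = $133,455 − $8,600 = $124,855.
Year 1: DB = ⌊$133,455 × 150%/7⌋ = $28,597; SL = ⌊$124,855/7⌋ = $17,836 → take DB $28,597. Book value $104,858.
Year 2: DB = ⌊$104,858 × 150%/7⌋ = $22,469; SL = ⌊$96,258/6⌋ = $16,043 → take DB $22,469. Book value $82,389.
Year 3: DB = ⌊$82,389 × 150%/7⌋ = $17,654; SL = ⌊$73,789/5⌋ = $14,757 → take DB $17,654. Book value $64,735.

$17,654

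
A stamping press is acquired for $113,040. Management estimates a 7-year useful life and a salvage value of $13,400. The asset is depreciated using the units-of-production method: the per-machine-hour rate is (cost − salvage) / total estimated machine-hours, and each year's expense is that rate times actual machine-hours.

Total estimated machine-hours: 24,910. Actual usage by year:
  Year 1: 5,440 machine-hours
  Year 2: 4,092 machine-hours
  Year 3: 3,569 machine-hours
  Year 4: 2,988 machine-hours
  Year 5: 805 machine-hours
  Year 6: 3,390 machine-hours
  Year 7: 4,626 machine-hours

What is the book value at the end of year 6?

$31,904

Depreciable base = $113,040 − $13,400 = $99,640.
Rate = $99,640 / 24,910 machine-hours = $4 per machine-hour.
Year 1: 5,440 × $4 = $21,760. Book value $91,280.
Year 2: 4,092 × $4 = $16,368. Book value $74,912.
Year 3: 3,569 × $4 = $14,276. Book value $60,636.
Year 4: 2,988 × $4 = $11,952. Book value $48,684.
Year 5: 805 × $4 = $3,220. Book value $45,464.
Year 6: 3,390 × $4 = $13,560. Book value $31,904.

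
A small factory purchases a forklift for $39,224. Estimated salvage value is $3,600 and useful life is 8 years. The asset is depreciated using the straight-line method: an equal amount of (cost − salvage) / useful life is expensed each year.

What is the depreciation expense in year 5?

$4,453

Depreciable base = $39,224 − $3,600 = $35,624.
Annual expense = $35,624 / 8 = $4,453.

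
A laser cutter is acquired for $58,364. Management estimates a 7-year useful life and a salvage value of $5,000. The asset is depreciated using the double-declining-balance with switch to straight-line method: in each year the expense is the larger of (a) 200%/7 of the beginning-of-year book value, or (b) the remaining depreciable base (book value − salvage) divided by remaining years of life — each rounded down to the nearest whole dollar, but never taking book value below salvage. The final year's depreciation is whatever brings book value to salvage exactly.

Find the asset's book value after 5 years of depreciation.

Depreciable base = $58,364 − $5,000 = $53,364.
Year 1: DB = ⌊$58,364 × 200%/7⌋ = $16,675; SL = ⌊$53,364/7⌋ = $7,623 → take DB $16,675. Book value $41,689.
Year 2: DB = ⌊$41,689 × 200%/7⌋ = $11,911; SL = ⌊$36,689/6⌋ = $6,114 → take DB $11,911. Book value $29,778.
Year 3: DB = ⌊$29,778 × 200%/7⌋ = $8,508; SL = ⌊$24,778/5⌋ = $4,955 → take DB $8,508. Book value $21,270.
Year 4: DB = ⌊$21,270 × 200%/7⌋ = $6,077; SL = ⌊$16,270/4⌋ = $4,067 → take DB $6,077. Book value $15,193.
Year 5: DB = ⌊$15,193 × 200%/7⌋ = $4,340; SL = ⌊$10,193/3⌋ = $3,397 → take DB $4,340. Book value $10,853.

$10,853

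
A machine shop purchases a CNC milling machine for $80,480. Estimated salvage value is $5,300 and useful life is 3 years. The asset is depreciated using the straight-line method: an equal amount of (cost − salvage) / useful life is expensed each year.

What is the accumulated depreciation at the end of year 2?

$50,120

Depreciable base = $80,480 − $5,300 = $75,180.
Annual expense = $75,180 / 3 = $25,060.
End of year 1: book value $55,420.
End of year 2: book value $30,360.
Accumulated through year 2 = $80,480 − $30,360 = $50,120.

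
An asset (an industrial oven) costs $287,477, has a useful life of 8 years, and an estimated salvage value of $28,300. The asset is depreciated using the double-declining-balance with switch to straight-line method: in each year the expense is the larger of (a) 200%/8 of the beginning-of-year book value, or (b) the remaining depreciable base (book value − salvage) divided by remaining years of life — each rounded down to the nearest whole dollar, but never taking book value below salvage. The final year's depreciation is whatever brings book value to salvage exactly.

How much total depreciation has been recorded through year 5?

Depreciable base = $287,477 − $28,300 = $259,177.
Year 1: DB = ⌊$287,477 × 200%/8⌋ = $71,869; SL = ⌊$259,177/8⌋ = $32,397 → take DB $71,869. Book value $215,608.
Year 2: DB = ⌊$215,608 × 200%/8⌋ = $53,902; SL = ⌊$187,308/7⌋ = $26,758 → take DB $53,902. Book value $161,706.
Year 3: DB = ⌊$161,706 × 200%/8⌋ = $40,426; SL = ⌊$133,406/6⌋ = $22,234 → take DB $40,426. Book value $121,280.
Year 4: DB = ⌊$121,280 × 200%/8⌋ = $30,320; SL = ⌊$92,980/5⌋ = $18,596 → take DB $30,320. Book value $90,960.
Year 5: DB = ⌊$90,960 × 200%/8⌋ = $22,740; SL = ⌊$62,660/4⌋ = $15,665 → take DB $22,740. Book value $68,220.
Accumulated through year 5 = $287,477 − $68,220 = $219,257.

$219,257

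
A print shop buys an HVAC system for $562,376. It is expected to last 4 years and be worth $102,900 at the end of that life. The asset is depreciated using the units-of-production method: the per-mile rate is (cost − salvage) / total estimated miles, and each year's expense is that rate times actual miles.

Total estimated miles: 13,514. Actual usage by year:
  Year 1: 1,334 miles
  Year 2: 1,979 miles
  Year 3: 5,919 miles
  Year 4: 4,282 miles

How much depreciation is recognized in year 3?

Depreciable base = $562,376 − $102,900 = $459,476.
Rate = $459,476 / 13,514 miles = $34 per mile.
Year 1: 1,334 × $34 = $45,356. Book value $517,020.
Year 2: 1,979 × $34 = $67,286. Book value $449,734.
Year 3: 5,919 × $34 = $201,246. Book value $248,488.

$201,246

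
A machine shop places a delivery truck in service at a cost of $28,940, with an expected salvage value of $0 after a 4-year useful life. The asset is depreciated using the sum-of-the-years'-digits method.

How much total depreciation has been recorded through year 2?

Depreciable base = $28,940 − $0 = $28,940.
Sum of the years' digits = 4+3+2+1 = 10.
Year 1: $28,940 × 4/10 = $11,576. Book value $17,364.
Year 2: $28,940 × 3/10 = $8,682. Book value $8,682.
Accumulated through year 2 = $28,940 − $8,682 = $20,258.

$20,258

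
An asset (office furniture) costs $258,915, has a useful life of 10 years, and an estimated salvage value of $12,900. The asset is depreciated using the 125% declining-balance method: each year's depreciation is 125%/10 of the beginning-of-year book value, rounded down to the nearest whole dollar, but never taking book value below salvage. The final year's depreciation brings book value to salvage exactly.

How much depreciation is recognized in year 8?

$12,709

Depreciable base = $258,915 − $12,900 = $246,015.
Year 1: ⌊$258,915 × 125%/10⌋ = $32,364. Book value $226,551.
Year 2: ⌊$226,551 × 125%/10⌋ = $28,318. Book value $198,233.
Year 3: ⌊$198,233 × 125%/10⌋ = $24,779. Book value $173,454.
Year 4: ⌊$173,454 × 125%/10⌋ = $21,681. Book value $151,773.
Year 5: ⌊$151,773 × 125%/10⌋ = $18,971. Book value $132,802.
Year 6: ⌊$132,802 × 125%/10⌋ = $16,600. Book value $116,202.
Year 7: ⌊$116,202 × 125%/10⌋ = $14,525. Book value $101,677.
Year 8: ⌊$101,677 × 125%/10⌋ = $12,709. Book value $88,968.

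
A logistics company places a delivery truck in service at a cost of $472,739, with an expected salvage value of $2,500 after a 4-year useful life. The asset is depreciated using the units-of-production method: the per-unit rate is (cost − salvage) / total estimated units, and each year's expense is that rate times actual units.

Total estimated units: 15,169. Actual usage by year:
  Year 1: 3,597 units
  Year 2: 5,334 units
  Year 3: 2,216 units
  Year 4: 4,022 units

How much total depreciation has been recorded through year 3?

$345,557

Depreciable base = $472,739 − $2,500 = $470,239.
Rate = $470,239 / 15,169 units = $31 per unit.
Year 1: 3,597 × $31 = $111,507. Book value $361,232.
Year 2: 5,334 × $31 = $165,354. Book value $195,878.
Year 3: 2,216 × $31 = $68,696. Book value $127,182.
Accumulated through year 3 = $472,739 − $127,182 = $345,557.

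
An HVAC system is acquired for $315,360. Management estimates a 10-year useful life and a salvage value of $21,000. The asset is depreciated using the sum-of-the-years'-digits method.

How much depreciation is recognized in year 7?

Depreciable base = $315,360 − $21,000 = $294,360.
Sum of the years' digits = 10+9+8+7+6+5+4+3+2+1 = 55.
Year 1: $294,360 × 10/55 = $53,520. Book value $261,840.
Year 2: $294,360 × 9/55 = $48,168. Book value $213,672.
Year 3: $294,360 × 8/55 = $42,816. Book value $170,856.
Year 4: $294,360 × 7/55 = $37,464. Book value $133,392.
Year 5: $294,360 × 6/55 = $32,112. Book value $101,280.
Year 6: $294,360 × 5/55 = $26,760. Book value $74,520.
Year 7: $294,360 × 4/55 = $21,408. Book value $53,112.

$21,408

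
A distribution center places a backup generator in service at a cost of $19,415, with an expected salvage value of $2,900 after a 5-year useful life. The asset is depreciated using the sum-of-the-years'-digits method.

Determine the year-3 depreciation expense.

$3,303

Depreciable base = $19,415 − $2,900 = $16,515.
Sum of the years' digits = 5+4+3+2+1 = 15.
Year 1: $16,515 × 5/15 = $5,505. Book value $13,910.
Year 2: $16,515 × 4/15 = $4,404. Book value $9,506.
Year 3: $16,515 × 3/15 = $3,303. Book value $6,203.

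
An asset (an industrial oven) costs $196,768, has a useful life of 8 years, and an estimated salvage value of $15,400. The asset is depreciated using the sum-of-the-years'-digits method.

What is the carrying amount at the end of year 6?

$30,514

Depreciable base = $196,768 − $15,400 = $181,368.
Sum of the years' digits = 8+7+6+5+4+3+2+1 = 36.
Year 1: $181,368 × 8/36 = $40,304. Book value $156,464.
Year 2: $181,368 × 7/36 = $35,266. Book value $121,198.
Year 3: $181,368 × 6/36 = $30,228. Book value $90,970.
Year 4: $181,368 × 5/36 = $25,190. Book value $65,780.
Year 5: $181,368 × 4/36 = $20,152. Book value $45,628.
Year 6: $181,368 × 3/36 = $15,114. Book value $30,514.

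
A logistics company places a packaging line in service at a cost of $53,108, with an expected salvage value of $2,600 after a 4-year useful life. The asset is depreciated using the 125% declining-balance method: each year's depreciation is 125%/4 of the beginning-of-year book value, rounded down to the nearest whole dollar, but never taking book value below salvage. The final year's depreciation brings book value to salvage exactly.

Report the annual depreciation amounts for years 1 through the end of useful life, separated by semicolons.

$16,596; $11,410; $7,844; $14,658

Depreciable base = $53,108 − $2,600 = $50,508.
Year 1: ⌊$53,108 × 125%/4⌋ = $16,596. Book value $36,512.
Year 2: ⌊$36,512 × 125%/4⌋ = $11,410. Book value $25,102.
Year 3: ⌊$25,102 × 125%/4⌋ = $7,844. Book value $17,258.
Year 4 (final): $17,258 − $2,600 = $14,658. Book value $2,600.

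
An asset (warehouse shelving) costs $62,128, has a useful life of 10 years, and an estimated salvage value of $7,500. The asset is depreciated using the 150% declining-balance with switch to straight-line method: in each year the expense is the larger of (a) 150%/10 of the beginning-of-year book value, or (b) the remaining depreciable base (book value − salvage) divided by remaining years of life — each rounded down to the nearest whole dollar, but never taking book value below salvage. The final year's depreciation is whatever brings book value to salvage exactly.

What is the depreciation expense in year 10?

Depreciable base = $62,128 − $7,500 = $54,628.
Year 1: DB = ⌊$62,128 × 150%/10⌋ = $9,319; SL = ⌊$54,628/10⌋ = $5,462 → take DB $9,319. Book value $52,809.
Year 2: DB = ⌊$52,809 × 150%/10⌋ = $7,921; SL = ⌊$45,309/9⌋ = $5,034 → take DB $7,921. Book value $44,888.
Year 3: DB = ⌊$44,888 × 150%/10⌋ = $6,733; SL = ⌊$37,388/8⌋ = $4,673 → take DB $6,733. Book value $38,155.
Year 4: DB = ⌊$38,155 × 150%/10⌋ = $5,723; SL = ⌊$30,655/7⌋ = $4,379 → take DB $5,723. Book value $32,432.
Year 5: DB = ⌊$32,432 × 150%/10⌋ = $4,864; SL = ⌊$24,932/6⌋ = $4,155 → take DB $4,864. Book value $27,568.
Year 6: DB = ⌊$27,568 × 150%/10⌋ = $4,135; SL = ⌊$20,068/5⌋ = $4,013 → take DB $4,135. Book value $23,433.
Year 7: DB = ⌊$23,433 × 150%/10⌋ = $3,514; SL = ⌊$15,933/4⌋ = $3,983 → take SL $3,983. Book value $19,450.
Year 8: DB = ⌊$19,450 × 150%/10⌋ = $2,917; SL = ⌊$11,950/3⌋ = $3,983 → take SL $3,983. Book value $15,467.
Year 9: DB = ⌊$15,467 × 150%/10⌋ = $2,320; SL = ⌊$7,967/2⌋ = $3,983 → take SL $3,983. Book value $11,484.
Year 10 (final): $11,484 − $7,500 = $3,984. Book value $7,500.

$3,984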